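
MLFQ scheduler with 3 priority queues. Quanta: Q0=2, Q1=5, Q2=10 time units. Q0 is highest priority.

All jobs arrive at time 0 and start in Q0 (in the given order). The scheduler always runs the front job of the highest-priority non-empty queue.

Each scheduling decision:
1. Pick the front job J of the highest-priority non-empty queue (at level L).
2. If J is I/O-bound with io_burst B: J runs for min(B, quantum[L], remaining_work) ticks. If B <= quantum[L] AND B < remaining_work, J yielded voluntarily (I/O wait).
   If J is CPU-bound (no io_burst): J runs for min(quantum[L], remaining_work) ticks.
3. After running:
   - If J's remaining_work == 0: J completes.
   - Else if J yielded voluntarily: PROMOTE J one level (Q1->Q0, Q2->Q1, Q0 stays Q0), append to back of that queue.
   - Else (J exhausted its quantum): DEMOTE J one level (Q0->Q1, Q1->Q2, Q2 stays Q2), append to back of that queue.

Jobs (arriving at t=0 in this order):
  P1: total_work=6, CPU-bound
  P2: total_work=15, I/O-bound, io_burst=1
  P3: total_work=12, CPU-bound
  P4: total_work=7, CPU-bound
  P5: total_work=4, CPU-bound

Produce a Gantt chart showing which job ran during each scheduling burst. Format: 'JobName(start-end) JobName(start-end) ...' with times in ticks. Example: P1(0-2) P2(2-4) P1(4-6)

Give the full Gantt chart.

Answer: P1(0-2) P2(2-3) P3(3-5) P4(5-7) P5(7-9) P2(9-10) P2(10-11) P2(11-12) P2(12-13) P2(13-14) P2(14-15) P2(15-16) P2(16-17) P2(17-18) P2(18-19) P2(19-20) P2(20-21) P2(21-22) P2(22-23) P1(23-27) P3(27-32) P4(32-37) P5(37-39) P3(39-44)

Derivation:
t=0-2: P1@Q0 runs 2, rem=4, quantum used, demote→Q1. Q0=[P2,P3,P4,P5] Q1=[P1] Q2=[]
t=2-3: P2@Q0 runs 1, rem=14, I/O yield, promote→Q0. Q0=[P3,P4,P5,P2] Q1=[P1] Q2=[]
t=3-5: P3@Q0 runs 2, rem=10, quantum used, demote→Q1. Q0=[P4,P5,P2] Q1=[P1,P3] Q2=[]
t=5-7: P4@Q0 runs 2, rem=5, quantum used, demote→Q1. Q0=[P5,P2] Q1=[P1,P3,P4] Q2=[]
t=7-9: P5@Q0 runs 2, rem=2, quantum used, demote→Q1. Q0=[P2] Q1=[P1,P3,P4,P5] Q2=[]
t=9-10: P2@Q0 runs 1, rem=13, I/O yield, promote→Q0. Q0=[P2] Q1=[P1,P3,P4,P5] Q2=[]
t=10-11: P2@Q0 runs 1, rem=12, I/O yield, promote→Q0. Q0=[P2] Q1=[P1,P3,P4,P5] Q2=[]
t=11-12: P2@Q0 runs 1, rem=11, I/O yield, promote→Q0. Q0=[P2] Q1=[P1,P3,P4,P5] Q2=[]
t=12-13: P2@Q0 runs 1, rem=10, I/O yield, promote→Q0. Q0=[P2] Q1=[P1,P3,P4,P5] Q2=[]
t=13-14: P2@Q0 runs 1, rem=9, I/O yield, promote→Q0. Q0=[P2] Q1=[P1,P3,P4,P5] Q2=[]
t=14-15: P2@Q0 runs 1, rem=8, I/O yield, promote→Q0. Q0=[P2] Q1=[P1,P3,P4,P5] Q2=[]
t=15-16: P2@Q0 runs 1, rem=7, I/O yield, promote→Q0. Q0=[P2] Q1=[P1,P3,P4,P5] Q2=[]
t=16-17: P2@Q0 runs 1, rem=6, I/O yield, promote→Q0. Q0=[P2] Q1=[P1,P3,P4,P5] Q2=[]
t=17-18: P2@Q0 runs 1, rem=5, I/O yield, promote→Q0. Q0=[P2] Q1=[P1,P3,P4,P5] Q2=[]
t=18-19: P2@Q0 runs 1, rem=4, I/O yield, promote→Q0. Q0=[P2] Q1=[P1,P3,P4,P5] Q2=[]
t=19-20: P2@Q0 runs 1, rem=3, I/O yield, promote→Q0. Q0=[P2] Q1=[P1,P3,P4,P5] Q2=[]
t=20-21: P2@Q0 runs 1, rem=2, I/O yield, promote→Q0. Q0=[P2] Q1=[P1,P3,P4,P5] Q2=[]
t=21-22: P2@Q0 runs 1, rem=1, I/O yield, promote→Q0. Q0=[P2] Q1=[P1,P3,P4,P5] Q2=[]
t=22-23: P2@Q0 runs 1, rem=0, completes. Q0=[] Q1=[P1,P3,P4,P5] Q2=[]
t=23-27: P1@Q1 runs 4, rem=0, completes. Q0=[] Q1=[P3,P4,P5] Q2=[]
t=27-32: P3@Q1 runs 5, rem=5, quantum used, demote→Q2. Q0=[] Q1=[P4,P5] Q2=[P3]
t=32-37: P4@Q1 runs 5, rem=0, completes. Q0=[] Q1=[P5] Q2=[P3]
t=37-39: P5@Q1 runs 2, rem=0, completes. Q0=[] Q1=[] Q2=[P3]
t=39-44: P3@Q2 runs 5, rem=0, completes. Q0=[] Q1=[] Q2=[]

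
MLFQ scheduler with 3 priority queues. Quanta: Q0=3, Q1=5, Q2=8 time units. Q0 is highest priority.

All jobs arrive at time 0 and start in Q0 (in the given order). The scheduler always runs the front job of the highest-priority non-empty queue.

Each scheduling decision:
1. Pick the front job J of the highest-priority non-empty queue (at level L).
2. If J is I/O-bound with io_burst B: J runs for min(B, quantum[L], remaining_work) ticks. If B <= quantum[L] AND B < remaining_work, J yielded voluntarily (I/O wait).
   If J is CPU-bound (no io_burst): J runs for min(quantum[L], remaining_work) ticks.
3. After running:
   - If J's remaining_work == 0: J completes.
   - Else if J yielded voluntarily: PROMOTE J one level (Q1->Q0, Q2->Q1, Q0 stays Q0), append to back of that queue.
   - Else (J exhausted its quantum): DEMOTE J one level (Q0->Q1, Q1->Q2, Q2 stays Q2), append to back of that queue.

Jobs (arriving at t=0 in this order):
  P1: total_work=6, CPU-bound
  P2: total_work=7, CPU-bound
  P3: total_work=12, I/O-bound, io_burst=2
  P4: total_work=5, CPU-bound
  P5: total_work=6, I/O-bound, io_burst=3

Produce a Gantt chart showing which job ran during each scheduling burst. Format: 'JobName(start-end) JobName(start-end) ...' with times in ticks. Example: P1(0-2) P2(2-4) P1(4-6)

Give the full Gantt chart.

Answer: P1(0-3) P2(3-6) P3(6-8) P4(8-11) P5(11-14) P3(14-16) P5(16-19) P3(19-21) P3(21-23) P3(23-25) P3(25-27) P1(27-30) P2(30-34) P4(34-36)

Derivation:
t=0-3: P1@Q0 runs 3, rem=3, quantum used, demote→Q1. Q0=[P2,P3,P4,P5] Q1=[P1] Q2=[]
t=3-6: P2@Q0 runs 3, rem=4, quantum used, demote→Q1. Q0=[P3,P4,P5] Q1=[P1,P2] Q2=[]
t=6-8: P3@Q0 runs 2, rem=10, I/O yield, promote→Q0. Q0=[P4,P5,P3] Q1=[P1,P2] Q2=[]
t=8-11: P4@Q0 runs 3, rem=2, quantum used, demote→Q1. Q0=[P5,P3] Q1=[P1,P2,P4] Q2=[]
t=11-14: P5@Q0 runs 3, rem=3, I/O yield, promote→Q0. Q0=[P3,P5] Q1=[P1,P2,P4] Q2=[]
t=14-16: P3@Q0 runs 2, rem=8, I/O yield, promote→Q0. Q0=[P5,P3] Q1=[P1,P2,P4] Q2=[]
t=16-19: P5@Q0 runs 3, rem=0, completes. Q0=[P3] Q1=[P1,P2,P4] Q2=[]
t=19-21: P3@Q0 runs 2, rem=6, I/O yield, promote→Q0. Q0=[P3] Q1=[P1,P2,P4] Q2=[]
t=21-23: P3@Q0 runs 2, rem=4, I/O yield, promote→Q0. Q0=[P3] Q1=[P1,P2,P4] Q2=[]
t=23-25: P3@Q0 runs 2, rem=2, I/O yield, promote→Q0. Q0=[P3] Q1=[P1,P2,P4] Q2=[]
t=25-27: P3@Q0 runs 2, rem=0, completes. Q0=[] Q1=[P1,P2,P4] Q2=[]
t=27-30: P1@Q1 runs 3, rem=0, completes. Q0=[] Q1=[P2,P4] Q2=[]
t=30-34: P2@Q1 runs 4, rem=0, completes. Q0=[] Q1=[P4] Q2=[]
t=34-36: P4@Q1 runs 2, rem=0, completes. Q0=[] Q1=[] Q2=[]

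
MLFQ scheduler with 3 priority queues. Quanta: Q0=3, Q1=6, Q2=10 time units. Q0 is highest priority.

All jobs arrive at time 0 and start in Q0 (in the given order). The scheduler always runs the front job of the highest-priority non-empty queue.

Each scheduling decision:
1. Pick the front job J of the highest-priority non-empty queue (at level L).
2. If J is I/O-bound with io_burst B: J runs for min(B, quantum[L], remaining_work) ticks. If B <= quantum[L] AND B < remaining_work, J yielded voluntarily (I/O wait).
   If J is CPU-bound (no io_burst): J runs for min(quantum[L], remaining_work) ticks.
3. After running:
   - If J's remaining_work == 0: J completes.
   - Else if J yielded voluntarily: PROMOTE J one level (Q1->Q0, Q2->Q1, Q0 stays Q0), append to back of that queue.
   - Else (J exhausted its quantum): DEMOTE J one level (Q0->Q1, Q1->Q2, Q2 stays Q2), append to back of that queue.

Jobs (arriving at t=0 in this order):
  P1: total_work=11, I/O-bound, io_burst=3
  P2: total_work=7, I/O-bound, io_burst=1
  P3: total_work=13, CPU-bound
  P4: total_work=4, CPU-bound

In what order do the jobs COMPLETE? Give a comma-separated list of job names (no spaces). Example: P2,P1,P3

t=0-3: P1@Q0 runs 3, rem=8, I/O yield, promote→Q0. Q0=[P2,P3,P4,P1] Q1=[] Q2=[]
t=3-4: P2@Q0 runs 1, rem=6, I/O yield, promote→Q0. Q0=[P3,P4,P1,P2] Q1=[] Q2=[]
t=4-7: P3@Q0 runs 3, rem=10, quantum used, demote→Q1. Q0=[P4,P1,P2] Q1=[P3] Q2=[]
t=7-10: P4@Q0 runs 3, rem=1, quantum used, demote→Q1. Q0=[P1,P2] Q1=[P3,P4] Q2=[]
t=10-13: P1@Q0 runs 3, rem=5, I/O yield, promote→Q0. Q0=[P2,P1] Q1=[P3,P4] Q2=[]
t=13-14: P2@Q0 runs 1, rem=5, I/O yield, promote→Q0. Q0=[P1,P2] Q1=[P3,P4] Q2=[]
t=14-17: P1@Q0 runs 3, rem=2, I/O yield, promote→Q0. Q0=[P2,P1] Q1=[P3,P4] Q2=[]
t=17-18: P2@Q0 runs 1, rem=4, I/O yield, promote→Q0. Q0=[P1,P2] Q1=[P3,P4] Q2=[]
t=18-20: P1@Q0 runs 2, rem=0, completes. Q0=[P2] Q1=[P3,P4] Q2=[]
t=20-21: P2@Q0 runs 1, rem=3, I/O yield, promote→Q0. Q0=[P2] Q1=[P3,P4] Q2=[]
t=21-22: P2@Q0 runs 1, rem=2, I/O yield, promote→Q0. Q0=[P2] Q1=[P3,P4] Q2=[]
t=22-23: P2@Q0 runs 1, rem=1, I/O yield, promote→Q0. Q0=[P2] Q1=[P3,P4] Q2=[]
t=23-24: P2@Q0 runs 1, rem=0, completes. Q0=[] Q1=[P3,P4] Q2=[]
t=24-30: P3@Q1 runs 6, rem=4, quantum used, demote→Q2. Q0=[] Q1=[P4] Q2=[P3]
t=30-31: P4@Q1 runs 1, rem=0, completes. Q0=[] Q1=[] Q2=[P3]
t=31-35: P3@Q2 runs 4, rem=0, completes. Q0=[] Q1=[] Q2=[]

Answer: P1,P2,P4,P3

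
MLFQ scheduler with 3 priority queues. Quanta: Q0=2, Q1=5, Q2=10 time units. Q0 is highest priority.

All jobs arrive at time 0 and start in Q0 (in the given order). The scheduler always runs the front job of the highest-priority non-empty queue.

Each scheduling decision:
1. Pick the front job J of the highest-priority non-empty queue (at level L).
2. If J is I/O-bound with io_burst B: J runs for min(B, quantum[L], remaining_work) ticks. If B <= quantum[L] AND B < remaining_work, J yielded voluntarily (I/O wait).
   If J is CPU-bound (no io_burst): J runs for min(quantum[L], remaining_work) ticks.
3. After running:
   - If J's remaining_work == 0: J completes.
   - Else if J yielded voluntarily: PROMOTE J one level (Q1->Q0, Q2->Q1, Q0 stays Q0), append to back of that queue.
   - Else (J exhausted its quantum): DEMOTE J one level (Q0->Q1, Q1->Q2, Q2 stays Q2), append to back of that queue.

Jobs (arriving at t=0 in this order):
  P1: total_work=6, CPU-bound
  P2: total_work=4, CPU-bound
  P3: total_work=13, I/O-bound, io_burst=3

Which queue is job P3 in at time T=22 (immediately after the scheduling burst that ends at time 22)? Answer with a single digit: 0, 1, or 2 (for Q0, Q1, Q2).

Answer: 1

Derivation:
t=0-2: P1@Q0 runs 2, rem=4, quantum used, demote→Q1. Q0=[P2,P3] Q1=[P1] Q2=[]
t=2-4: P2@Q0 runs 2, rem=2, quantum used, demote→Q1. Q0=[P3] Q1=[P1,P2] Q2=[]
t=4-6: P3@Q0 runs 2, rem=11, quantum used, demote→Q1. Q0=[] Q1=[P1,P2,P3] Q2=[]
t=6-10: P1@Q1 runs 4, rem=0, completes. Q0=[] Q1=[P2,P3] Q2=[]
t=10-12: P2@Q1 runs 2, rem=0, completes. Q0=[] Q1=[P3] Q2=[]
t=12-15: P3@Q1 runs 3, rem=8, I/O yield, promote→Q0. Q0=[P3] Q1=[] Q2=[]
t=15-17: P3@Q0 runs 2, rem=6, quantum used, demote→Q1. Q0=[] Q1=[P3] Q2=[]
t=17-20: P3@Q1 runs 3, rem=3, I/O yield, promote→Q0. Q0=[P3] Q1=[] Q2=[]
t=20-22: P3@Q0 runs 2, rem=1, quantum used, demote→Q1. Q0=[] Q1=[P3] Q2=[]
t=22-23: P3@Q1 runs 1, rem=0, completes. Q0=[] Q1=[] Q2=[]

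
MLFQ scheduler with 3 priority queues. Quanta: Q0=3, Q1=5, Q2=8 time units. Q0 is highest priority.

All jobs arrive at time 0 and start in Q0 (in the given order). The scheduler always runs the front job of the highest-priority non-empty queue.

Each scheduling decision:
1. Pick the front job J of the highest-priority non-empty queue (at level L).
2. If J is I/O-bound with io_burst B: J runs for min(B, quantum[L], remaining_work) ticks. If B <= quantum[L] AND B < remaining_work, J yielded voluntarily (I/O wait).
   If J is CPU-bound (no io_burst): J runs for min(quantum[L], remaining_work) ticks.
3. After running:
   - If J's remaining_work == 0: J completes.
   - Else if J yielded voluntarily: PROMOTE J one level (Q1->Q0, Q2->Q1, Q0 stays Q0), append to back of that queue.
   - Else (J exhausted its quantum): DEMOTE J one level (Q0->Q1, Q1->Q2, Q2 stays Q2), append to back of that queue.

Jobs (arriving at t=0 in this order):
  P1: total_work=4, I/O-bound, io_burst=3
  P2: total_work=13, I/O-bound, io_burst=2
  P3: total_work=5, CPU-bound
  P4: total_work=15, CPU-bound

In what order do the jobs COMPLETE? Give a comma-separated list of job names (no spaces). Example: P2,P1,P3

t=0-3: P1@Q0 runs 3, rem=1, I/O yield, promote→Q0. Q0=[P2,P3,P4,P1] Q1=[] Q2=[]
t=3-5: P2@Q0 runs 2, rem=11, I/O yield, promote→Q0. Q0=[P3,P4,P1,P2] Q1=[] Q2=[]
t=5-8: P3@Q0 runs 3, rem=2, quantum used, demote→Q1. Q0=[P4,P1,P2] Q1=[P3] Q2=[]
t=8-11: P4@Q0 runs 3, rem=12, quantum used, demote→Q1. Q0=[P1,P2] Q1=[P3,P4] Q2=[]
t=11-12: P1@Q0 runs 1, rem=0, completes. Q0=[P2] Q1=[P3,P4] Q2=[]
t=12-14: P2@Q0 runs 2, rem=9, I/O yield, promote→Q0. Q0=[P2] Q1=[P3,P4] Q2=[]
t=14-16: P2@Q0 runs 2, rem=7, I/O yield, promote→Q0. Q0=[P2] Q1=[P3,P4] Q2=[]
t=16-18: P2@Q0 runs 2, rem=5, I/O yield, promote→Q0. Q0=[P2] Q1=[P3,P4] Q2=[]
t=18-20: P2@Q0 runs 2, rem=3, I/O yield, promote→Q0. Q0=[P2] Q1=[P3,P4] Q2=[]
t=20-22: P2@Q0 runs 2, rem=1, I/O yield, promote→Q0. Q0=[P2] Q1=[P3,P4] Q2=[]
t=22-23: P2@Q0 runs 1, rem=0, completes. Q0=[] Q1=[P3,P4] Q2=[]
t=23-25: P3@Q1 runs 2, rem=0, completes. Q0=[] Q1=[P4] Q2=[]
t=25-30: P4@Q1 runs 5, rem=7, quantum used, demote→Q2. Q0=[] Q1=[] Q2=[P4]
t=30-37: P4@Q2 runs 7, rem=0, completes. Q0=[] Q1=[] Q2=[]

Answer: P1,P2,P3,P4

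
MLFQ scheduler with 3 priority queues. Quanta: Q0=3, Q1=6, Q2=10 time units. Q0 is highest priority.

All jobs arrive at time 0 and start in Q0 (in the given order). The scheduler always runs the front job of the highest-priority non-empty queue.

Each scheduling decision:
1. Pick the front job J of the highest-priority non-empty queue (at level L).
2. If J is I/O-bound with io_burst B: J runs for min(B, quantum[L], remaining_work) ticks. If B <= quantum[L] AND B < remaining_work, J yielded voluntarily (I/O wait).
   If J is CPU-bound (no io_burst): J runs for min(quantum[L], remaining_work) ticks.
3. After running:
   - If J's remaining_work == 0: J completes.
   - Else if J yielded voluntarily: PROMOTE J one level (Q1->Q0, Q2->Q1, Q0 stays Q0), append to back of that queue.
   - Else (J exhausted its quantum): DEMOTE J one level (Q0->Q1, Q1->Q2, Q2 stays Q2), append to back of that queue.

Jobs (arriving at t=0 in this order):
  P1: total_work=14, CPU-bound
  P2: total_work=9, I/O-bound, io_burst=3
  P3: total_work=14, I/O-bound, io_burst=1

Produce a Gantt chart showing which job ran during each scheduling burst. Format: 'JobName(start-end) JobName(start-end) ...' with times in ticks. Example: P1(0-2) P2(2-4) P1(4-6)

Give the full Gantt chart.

t=0-3: P1@Q0 runs 3, rem=11, quantum used, demote→Q1. Q0=[P2,P3] Q1=[P1] Q2=[]
t=3-6: P2@Q0 runs 3, rem=6, I/O yield, promote→Q0. Q0=[P3,P2] Q1=[P1] Q2=[]
t=6-7: P3@Q0 runs 1, rem=13, I/O yield, promote→Q0. Q0=[P2,P3] Q1=[P1] Q2=[]
t=7-10: P2@Q0 runs 3, rem=3, I/O yield, promote→Q0. Q0=[P3,P2] Q1=[P1] Q2=[]
t=10-11: P3@Q0 runs 1, rem=12, I/O yield, promote→Q0. Q0=[P2,P3] Q1=[P1] Q2=[]
t=11-14: P2@Q0 runs 3, rem=0, completes. Q0=[P3] Q1=[P1] Q2=[]
t=14-15: P3@Q0 runs 1, rem=11, I/O yield, promote→Q0. Q0=[P3] Q1=[P1] Q2=[]
t=15-16: P3@Q0 runs 1, rem=10, I/O yield, promote→Q0. Q0=[P3] Q1=[P1] Q2=[]
t=16-17: P3@Q0 runs 1, rem=9, I/O yield, promote→Q0. Q0=[P3] Q1=[P1] Q2=[]
t=17-18: P3@Q0 runs 1, rem=8, I/O yield, promote→Q0. Q0=[P3] Q1=[P1] Q2=[]
t=18-19: P3@Q0 runs 1, rem=7, I/O yield, promote→Q0. Q0=[P3] Q1=[P1] Q2=[]
t=19-20: P3@Q0 runs 1, rem=6, I/O yield, promote→Q0. Q0=[P3] Q1=[P1] Q2=[]
t=20-21: P3@Q0 runs 1, rem=5, I/O yield, promote→Q0. Q0=[P3] Q1=[P1] Q2=[]
t=21-22: P3@Q0 runs 1, rem=4, I/O yield, promote→Q0. Q0=[P3] Q1=[P1] Q2=[]
t=22-23: P3@Q0 runs 1, rem=3, I/O yield, promote→Q0. Q0=[P3] Q1=[P1] Q2=[]
t=23-24: P3@Q0 runs 1, rem=2, I/O yield, promote→Q0. Q0=[P3] Q1=[P1] Q2=[]
t=24-25: P3@Q0 runs 1, rem=1, I/O yield, promote→Q0. Q0=[P3] Q1=[P1] Q2=[]
t=25-26: P3@Q0 runs 1, rem=0, completes. Q0=[] Q1=[P1] Q2=[]
t=26-32: P1@Q1 runs 6, rem=5, quantum used, demote→Q2. Q0=[] Q1=[] Q2=[P1]
t=32-37: P1@Q2 runs 5, rem=0, completes. Q0=[] Q1=[] Q2=[]

Answer: P1(0-3) P2(3-6) P3(6-7) P2(7-10) P3(10-11) P2(11-14) P3(14-15) P3(15-16) P3(16-17) P3(17-18) P3(18-19) P3(19-20) P3(20-21) P3(21-22) P3(22-23) P3(23-24) P3(24-25) P3(25-26) P1(26-32) P1(32-37)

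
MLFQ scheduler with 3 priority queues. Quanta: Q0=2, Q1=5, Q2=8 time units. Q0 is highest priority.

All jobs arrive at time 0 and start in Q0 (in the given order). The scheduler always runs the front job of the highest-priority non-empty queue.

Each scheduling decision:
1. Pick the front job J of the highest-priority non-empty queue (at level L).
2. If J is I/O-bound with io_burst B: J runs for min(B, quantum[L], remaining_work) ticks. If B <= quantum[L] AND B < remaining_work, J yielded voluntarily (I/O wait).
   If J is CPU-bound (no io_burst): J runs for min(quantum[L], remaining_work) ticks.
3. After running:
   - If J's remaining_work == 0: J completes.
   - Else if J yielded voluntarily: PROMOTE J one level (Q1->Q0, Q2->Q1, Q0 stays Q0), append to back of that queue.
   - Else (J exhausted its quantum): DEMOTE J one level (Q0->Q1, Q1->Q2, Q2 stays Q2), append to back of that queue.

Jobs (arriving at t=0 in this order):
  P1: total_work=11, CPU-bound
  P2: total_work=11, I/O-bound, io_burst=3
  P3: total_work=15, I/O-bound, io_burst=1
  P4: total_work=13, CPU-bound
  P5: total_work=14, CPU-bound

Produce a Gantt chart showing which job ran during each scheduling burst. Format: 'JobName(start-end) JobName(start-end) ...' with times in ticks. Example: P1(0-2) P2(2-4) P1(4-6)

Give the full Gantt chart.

Answer: P1(0-2) P2(2-4) P3(4-5) P4(5-7) P5(7-9) P3(9-10) P3(10-11) P3(11-12) P3(12-13) P3(13-14) P3(14-15) P3(15-16) P3(16-17) P3(17-18) P3(18-19) P3(19-20) P3(20-21) P3(21-22) P3(22-23) P1(23-28) P2(28-31) P2(31-33) P4(33-38) P5(38-43) P2(43-46) P2(46-47) P1(47-51) P4(51-57) P5(57-64)

Derivation:
t=0-2: P1@Q0 runs 2, rem=9, quantum used, demote→Q1. Q0=[P2,P3,P4,P5] Q1=[P1] Q2=[]
t=2-4: P2@Q0 runs 2, rem=9, quantum used, demote→Q1. Q0=[P3,P4,P5] Q1=[P1,P2] Q2=[]
t=4-5: P3@Q0 runs 1, rem=14, I/O yield, promote→Q0. Q0=[P4,P5,P3] Q1=[P1,P2] Q2=[]
t=5-7: P4@Q0 runs 2, rem=11, quantum used, demote→Q1. Q0=[P5,P3] Q1=[P1,P2,P4] Q2=[]
t=7-9: P5@Q0 runs 2, rem=12, quantum used, demote→Q1. Q0=[P3] Q1=[P1,P2,P4,P5] Q2=[]
t=9-10: P3@Q0 runs 1, rem=13, I/O yield, promote→Q0. Q0=[P3] Q1=[P1,P2,P4,P5] Q2=[]
t=10-11: P3@Q0 runs 1, rem=12, I/O yield, promote→Q0. Q0=[P3] Q1=[P1,P2,P4,P5] Q2=[]
t=11-12: P3@Q0 runs 1, rem=11, I/O yield, promote→Q0. Q0=[P3] Q1=[P1,P2,P4,P5] Q2=[]
t=12-13: P3@Q0 runs 1, rem=10, I/O yield, promote→Q0. Q0=[P3] Q1=[P1,P2,P4,P5] Q2=[]
t=13-14: P3@Q0 runs 1, rem=9, I/O yield, promote→Q0. Q0=[P3] Q1=[P1,P2,P4,P5] Q2=[]
t=14-15: P3@Q0 runs 1, rem=8, I/O yield, promote→Q0. Q0=[P3] Q1=[P1,P2,P4,P5] Q2=[]
t=15-16: P3@Q0 runs 1, rem=7, I/O yield, promote→Q0. Q0=[P3] Q1=[P1,P2,P4,P5] Q2=[]
t=16-17: P3@Q0 runs 1, rem=6, I/O yield, promote→Q0. Q0=[P3] Q1=[P1,P2,P4,P5] Q2=[]
t=17-18: P3@Q0 runs 1, rem=5, I/O yield, promote→Q0. Q0=[P3] Q1=[P1,P2,P4,P5] Q2=[]
t=18-19: P3@Q0 runs 1, rem=4, I/O yield, promote→Q0. Q0=[P3] Q1=[P1,P2,P4,P5] Q2=[]
t=19-20: P3@Q0 runs 1, rem=3, I/O yield, promote→Q0. Q0=[P3] Q1=[P1,P2,P4,P5] Q2=[]
t=20-21: P3@Q0 runs 1, rem=2, I/O yield, promote→Q0. Q0=[P3] Q1=[P1,P2,P4,P5] Q2=[]
t=21-22: P3@Q0 runs 1, rem=1, I/O yield, promote→Q0. Q0=[P3] Q1=[P1,P2,P4,P5] Q2=[]
t=22-23: P3@Q0 runs 1, rem=0, completes. Q0=[] Q1=[P1,P2,P4,P5] Q2=[]
t=23-28: P1@Q1 runs 5, rem=4, quantum used, demote→Q2. Q0=[] Q1=[P2,P4,P5] Q2=[P1]
t=28-31: P2@Q1 runs 3, rem=6, I/O yield, promote→Q0. Q0=[P2] Q1=[P4,P5] Q2=[P1]
t=31-33: P2@Q0 runs 2, rem=4, quantum used, demote→Q1. Q0=[] Q1=[P4,P5,P2] Q2=[P1]
t=33-38: P4@Q1 runs 5, rem=6, quantum used, demote→Q2. Q0=[] Q1=[P5,P2] Q2=[P1,P4]
t=38-43: P5@Q1 runs 5, rem=7, quantum used, demote→Q2. Q0=[] Q1=[P2] Q2=[P1,P4,P5]
t=43-46: P2@Q1 runs 3, rem=1, I/O yield, promote→Q0. Q0=[P2] Q1=[] Q2=[P1,P4,P5]
t=46-47: P2@Q0 runs 1, rem=0, completes. Q0=[] Q1=[] Q2=[P1,P4,P5]
t=47-51: P1@Q2 runs 4, rem=0, completes. Q0=[] Q1=[] Q2=[P4,P5]
t=51-57: P4@Q2 runs 6, rem=0, completes. Q0=[] Q1=[] Q2=[P5]
t=57-64: P5@Q2 runs 7, rem=0, completes. Q0=[] Q1=[] Q2=[]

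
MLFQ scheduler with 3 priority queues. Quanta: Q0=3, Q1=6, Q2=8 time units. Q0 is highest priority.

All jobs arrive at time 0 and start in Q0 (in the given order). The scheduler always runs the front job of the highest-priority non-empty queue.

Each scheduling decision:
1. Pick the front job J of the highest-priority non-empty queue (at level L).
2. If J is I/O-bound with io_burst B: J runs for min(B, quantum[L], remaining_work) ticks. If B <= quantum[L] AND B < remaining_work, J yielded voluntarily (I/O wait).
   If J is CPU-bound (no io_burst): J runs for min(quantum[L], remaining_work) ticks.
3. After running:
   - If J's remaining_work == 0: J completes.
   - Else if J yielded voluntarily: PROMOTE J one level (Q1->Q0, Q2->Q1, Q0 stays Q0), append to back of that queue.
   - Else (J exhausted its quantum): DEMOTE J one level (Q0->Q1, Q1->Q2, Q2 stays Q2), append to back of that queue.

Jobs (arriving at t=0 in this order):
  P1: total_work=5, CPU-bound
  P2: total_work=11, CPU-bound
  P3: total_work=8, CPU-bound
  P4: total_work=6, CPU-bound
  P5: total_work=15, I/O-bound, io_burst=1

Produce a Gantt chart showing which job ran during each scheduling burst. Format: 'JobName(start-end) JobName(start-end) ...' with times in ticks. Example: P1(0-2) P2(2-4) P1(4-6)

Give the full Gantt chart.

t=0-3: P1@Q0 runs 3, rem=2, quantum used, demote→Q1. Q0=[P2,P3,P4,P5] Q1=[P1] Q2=[]
t=3-6: P2@Q0 runs 3, rem=8, quantum used, demote→Q1. Q0=[P3,P4,P5] Q1=[P1,P2] Q2=[]
t=6-9: P3@Q0 runs 3, rem=5, quantum used, demote→Q1. Q0=[P4,P5] Q1=[P1,P2,P3] Q2=[]
t=9-12: P4@Q0 runs 3, rem=3, quantum used, demote→Q1. Q0=[P5] Q1=[P1,P2,P3,P4] Q2=[]
t=12-13: P5@Q0 runs 1, rem=14, I/O yield, promote→Q0. Q0=[P5] Q1=[P1,P2,P3,P4] Q2=[]
t=13-14: P5@Q0 runs 1, rem=13, I/O yield, promote→Q0. Q0=[P5] Q1=[P1,P2,P3,P4] Q2=[]
t=14-15: P5@Q0 runs 1, rem=12, I/O yield, promote→Q0. Q0=[P5] Q1=[P1,P2,P3,P4] Q2=[]
t=15-16: P5@Q0 runs 1, rem=11, I/O yield, promote→Q0. Q0=[P5] Q1=[P1,P2,P3,P4] Q2=[]
t=16-17: P5@Q0 runs 1, rem=10, I/O yield, promote→Q0. Q0=[P5] Q1=[P1,P2,P3,P4] Q2=[]
t=17-18: P5@Q0 runs 1, rem=9, I/O yield, promote→Q0. Q0=[P5] Q1=[P1,P2,P3,P4] Q2=[]
t=18-19: P5@Q0 runs 1, rem=8, I/O yield, promote→Q0. Q0=[P5] Q1=[P1,P2,P3,P4] Q2=[]
t=19-20: P5@Q0 runs 1, rem=7, I/O yield, promote→Q0. Q0=[P5] Q1=[P1,P2,P3,P4] Q2=[]
t=20-21: P5@Q0 runs 1, rem=6, I/O yield, promote→Q0. Q0=[P5] Q1=[P1,P2,P3,P4] Q2=[]
t=21-22: P5@Q0 runs 1, rem=5, I/O yield, promote→Q0. Q0=[P5] Q1=[P1,P2,P3,P4] Q2=[]
t=22-23: P5@Q0 runs 1, rem=4, I/O yield, promote→Q0. Q0=[P5] Q1=[P1,P2,P3,P4] Q2=[]
t=23-24: P5@Q0 runs 1, rem=3, I/O yield, promote→Q0. Q0=[P5] Q1=[P1,P2,P3,P4] Q2=[]
t=24-25: P5@Q0 runs 1, rem=2, I/O yield, promote→Q0. Q0=[P5] Q1=[P1,P2,P3,P4] Q2=[]
t=25-26: P5@Q0 runs 1, rem=1, I/O yield, promote→Q0. Q0=[P5] Q1=[P1,P2,P3,P4] Q2=[]
t=26-27: P5@Q0 runs 1, rem=0, completes. Q0=[] Q1=[P1,P2,P3,P4] Q2=[]
t=27-29: P1@Q1 runs 2, rem=0, completes. Q0=[] Q1=[P2,P3,P4] Q2=[]
t=29-35: P2@Q1 runs 6, rem=2, quantum used, demote→Q2. Q0=[] Q1=[P3,P4] Q2=[P2]
t=35-40: P3@Q1 runs 5, rem=0, completes. Q0=[] Q1=[P4] Q2=[P2]
t=40-43: P4@Q1 runs 3, rem=0, completes. Q0=[] Q1=[] Q2=[P2]
t=43-45: P2@Q2 runs 2, rem=0, completes. Q0=[] Q1=[] Q2=[]

Answer: P1(0-3) P2(3-6) P3(6-9) P4(9-12) P5(12-13) P5(13-14) P5(14-15) P5(15-16) P5(16-17) P5(17-18) P5(18-19) P5(19-20) P5(20-21) P5(21-22) P5(22-23) P5(23-24) P5(24-25) P5(25-26) P5(26-27) P1(27-29) P2(29-35) P3(35-40) P4(40-43) P2(43-45)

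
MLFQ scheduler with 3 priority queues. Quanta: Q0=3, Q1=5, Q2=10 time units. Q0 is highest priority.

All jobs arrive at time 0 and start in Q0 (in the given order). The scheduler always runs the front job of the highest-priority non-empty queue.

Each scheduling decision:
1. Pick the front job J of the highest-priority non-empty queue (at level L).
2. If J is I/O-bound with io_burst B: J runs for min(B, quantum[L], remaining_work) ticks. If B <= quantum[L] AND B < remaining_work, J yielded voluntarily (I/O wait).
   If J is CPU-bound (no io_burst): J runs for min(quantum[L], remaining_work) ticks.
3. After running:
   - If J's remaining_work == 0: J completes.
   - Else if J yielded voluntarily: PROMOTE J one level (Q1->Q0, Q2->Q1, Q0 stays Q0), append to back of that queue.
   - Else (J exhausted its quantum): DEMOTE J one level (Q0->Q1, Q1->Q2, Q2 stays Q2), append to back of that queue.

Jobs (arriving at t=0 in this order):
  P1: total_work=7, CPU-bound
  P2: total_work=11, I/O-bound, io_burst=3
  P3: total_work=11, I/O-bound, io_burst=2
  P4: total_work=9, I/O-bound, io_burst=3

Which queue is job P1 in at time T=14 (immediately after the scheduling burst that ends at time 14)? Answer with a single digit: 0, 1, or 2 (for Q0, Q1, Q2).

t=0-3: P1@Q0 runs 3, rem=4, quantum used, demote→Q1. Q0=[P2,P3,P4] Q1=[P1] Q2=[]
t=3-6: P2@Q0 runs 3, rem=8, I/O yield, promote→Q0. Q0=[P3,P4,P2] Q1=[P1] Q2=[]
t=6-8: P3@Q0 runs 2, rem=9, I/O yield, promote→Q0. Q0=[P4,P2,P3] Q1=[P1] Q2=[]
t=8-11: P4@Q0 runs 3, rem=6, I/O yield, promote→Q0. Q0=[P2,P3,P4] Q1=[P1] Q2=[]
t=11-14: P2@Q0 runs 3, rem=5, I/O yield, promote→Q0. Q0=[P3,P4,P2] Q1=[P1] Q2=[]
t=14-16: P3@Q0 runs 2, rem=7, I/O yield, promote→Q0. Q0=[P4,P2,P3] Q1=[P1] Q2=[]
t=16-19: P4@Q0 runs 3, rem=3, I/O yield, promote→Q0. Q0=[P2,P3,P4] Q1=[P1] Q2=[]
t=19-22: P2@Q0 runs 3, rem=2, I/O yield, promote→Q0. Q0=[P3,P4,P2] Q1=[P1] Q2=[]
t=22-24: P3@Q0 runs 2, rem=5, I/O yield, promote→Q0. Q0=[P4,P2,P3] Q1=[P1] Q2=[]
t=24-27: P4@Q0 runs 3, rem=0, completes. Q0=[P2,P3] Q1=[P1] Q2=[]
t=27-29: P2@Q0 runs 2, rem=0, completes. Q0=[P3] Q1=[P1] Q2=[]
t=29-31: P3@Q0 runs 2, rem=3, I/O yield, promote→Q0. Q0=[P3] Q1=[P1] Q2=[]
t=31-33: P3@Q0 runs 2, rem=1, I/O yield, promote→Q0. Q0=[P3] Q1=[P1] Q2=[]
t=33-34: P3@Q0 runs 1, rem=0, completes. Q0=[] Q1=[P1] Q2=[]
t=34-38: P1@Q1 runs 4, rem=0, completes. Q0=[] Q1=[] Q2=[]

Answer: 1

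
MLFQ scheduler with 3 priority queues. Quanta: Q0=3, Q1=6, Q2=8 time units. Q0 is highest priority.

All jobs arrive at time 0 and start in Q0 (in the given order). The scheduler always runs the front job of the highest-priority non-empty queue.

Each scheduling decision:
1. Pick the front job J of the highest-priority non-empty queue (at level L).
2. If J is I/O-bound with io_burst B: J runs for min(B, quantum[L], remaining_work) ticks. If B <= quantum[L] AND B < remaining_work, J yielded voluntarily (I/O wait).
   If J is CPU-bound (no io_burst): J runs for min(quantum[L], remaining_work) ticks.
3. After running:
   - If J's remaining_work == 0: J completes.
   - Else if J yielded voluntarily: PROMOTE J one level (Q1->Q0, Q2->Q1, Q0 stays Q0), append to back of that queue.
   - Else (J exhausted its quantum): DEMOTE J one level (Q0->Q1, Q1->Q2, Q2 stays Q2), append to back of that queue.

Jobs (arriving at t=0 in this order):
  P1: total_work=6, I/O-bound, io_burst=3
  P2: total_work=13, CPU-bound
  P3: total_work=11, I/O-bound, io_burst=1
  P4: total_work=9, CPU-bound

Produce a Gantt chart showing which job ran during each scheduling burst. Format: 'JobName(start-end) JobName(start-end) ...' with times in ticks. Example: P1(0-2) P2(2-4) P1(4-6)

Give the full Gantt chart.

t=0-3: P1@Q0 runs 3, rem=3, I/O yield, promote→Q0. Q0=[P2,P3,P4,P1] Q1=[] Q2=[]
t=3-6: P2@Q0 runs 3, rem=10, quantum used, demote→Q1. Q0=[P3,P4,P1] Q1=[P2] Q2=[]
t=6-7: P3@Q0 runs 1, rem=10, I/O yield, promote→Q0. Q0=[P4,P1,P3] Q1=[P2] Q2=[]
t=7-10: P4@Q0 runs 3, rem=6, quantum used, demote→Q1. Q0=[P1,P3] Q1=[P2,P4] Q2=[]
t=10-13: P1@Q0 runs 3, rem=0, completes. Q0=[P3] Q1=[P2,P4] Q2=[]
t=13-14: P3@Q0 runs 1, rem=9, I/O yield, promote→Q0. Q0=[P3] Q1=[P2,P4] Q2=[]
t=14-15: P3@Q0 runs 1, rem=8, I/O yield, promote→Q0. Q0=[P3] Q1=[P2,P4] Q2=[]
t=15-16: P3@Q0 runs 1, rem=7, I/O yield, promote→Q0. Q0=[P3] Q1=[P2,P4] Q2=[]
t=16-17: P3@Q0 runs 1, rem=6, I/O yield, promote→Q0. Q0=[P3] Q1=[P2,P4] Q2=[]
t=17-18: P3@Q0 runs 1, rem=5, I/O yield, promote→Q0. Q0=[P3] Q1=[P2,P4] Q2=[]
t=18-19: P3@Q0 runs 1, rem=4, I/O yield, promote→Q0. Q0=[P3] Q1=[P2,P4] Q2=[]
t=19-20: P3@Q0 runs 1, rem=3, I/O yield, promote→Q0. Q0=[P3] Q1=[P2,P4] Q2=[]
t=20-21: P3@Q0 runs 1, rem=2, I/O yield, promote→Q0. Q0=[P3] Q1=[P2,P4] Q2=[]
t=21-22: P3@Q0 runs 1, rem=1, I/O yield, promote→Q0. Q0=[P3] Q1=[P2,P4] Q2=[]
t=22-23: P3@Q0 runs 1, rem=0, completes. Q0=[] Q1=[P2,P4] Q2=[]
t=23-29: P2@Q1 runs 6, rem=4, quantum used, demote→Q2. Q0=[] Q1=[P4] Q2=[P2]
t=29-35: P4@Q1 runs 6, rem=0, completes. Q0=[] Q1=[] Q2=[P2]
t=35-39: P2@Q2 runs 4, rem=0, completes. Q0=[] Q1=[] Q2=[]

Answer: P1(0-3) P2(3-6) P3(6-7) P4(7-10) P1(10-13) P3(13-14) P3(14-15) P3(15-16) P3(16-17) P3(17-18) P3(18-19) P3(19-20) P3(20-21) P3(21-22) P3(22-23) P2(23-29) P4(29-35) P2(35-39)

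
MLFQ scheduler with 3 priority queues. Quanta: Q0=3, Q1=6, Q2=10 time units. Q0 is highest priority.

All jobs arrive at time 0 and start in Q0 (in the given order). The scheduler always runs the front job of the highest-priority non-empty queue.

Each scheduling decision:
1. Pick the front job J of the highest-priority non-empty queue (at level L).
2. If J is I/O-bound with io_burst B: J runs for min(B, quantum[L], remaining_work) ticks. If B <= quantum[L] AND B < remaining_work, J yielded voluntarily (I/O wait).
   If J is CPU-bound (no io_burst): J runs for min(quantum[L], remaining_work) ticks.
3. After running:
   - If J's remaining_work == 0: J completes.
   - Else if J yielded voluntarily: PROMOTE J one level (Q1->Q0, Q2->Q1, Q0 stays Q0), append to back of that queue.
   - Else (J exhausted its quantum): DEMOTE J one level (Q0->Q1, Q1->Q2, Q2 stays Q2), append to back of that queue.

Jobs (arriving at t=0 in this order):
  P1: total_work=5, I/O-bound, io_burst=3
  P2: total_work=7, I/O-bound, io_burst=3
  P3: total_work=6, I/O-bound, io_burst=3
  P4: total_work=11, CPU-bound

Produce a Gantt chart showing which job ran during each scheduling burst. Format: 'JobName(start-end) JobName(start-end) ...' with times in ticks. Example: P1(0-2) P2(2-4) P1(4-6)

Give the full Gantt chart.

Answer: P1(0-3) P2(3-6) P3(6-9) P4(9-12) P1(12-14) P2(14-17) P3(17-20) P2(20-21) P4(21-27) P4(27-29)

Derivation:
t=0-3: P1@Q0 runs 3, rem=2, I/O yield, promote→Q0. Q0=[P2,P3,P4,P1] Q1=[] Q2=[]
t=3-6: P2@Q0 runs 3, rem=4, I/O yield, promote→Q0. Q0=[P3,P4,P1,P2] Q1=[] Q2=[]
t=6-9: P3@Q0 runs 3, rem=3, I/O yield, promote→Q0. Q0=[P4,P1,P2,P3] Q1=[] Q2=[]
t=9-12: P4@Q0 runs 3, rem=8, quantum used, demote→Q1. Q0=[P1,P2,P3] Q1=[P4] Q2=[]
t=12-14: P1@Q0 runs 2, rem=0, completes. Q0=[P2,P3] Q1=[P4] Q2=[]
t=14-17: P2@Q0 runs 3, rem=1, I/O yield, promote→Q0. Q0=[P3,P2] Q1=[P4] Q2=[]
t=17-20: P3@Q0 runs 3, rem=0, completes. Q0=[P2] Q1=[P4] Q2=[]
t=20-21: P2@Q0 runs 1, rem=0, completes. Q0=[] Q1=[P4] Q2=[]
t=21-27: P4@Q1 runs 6, rem=2, quantum used, demote→Q2. Q0=[] Q1=[] Q2=[P4]
t=27-29: P4@Q2 runs 2, rem=0, completes. Q0=[] Q1=[] Q2=[]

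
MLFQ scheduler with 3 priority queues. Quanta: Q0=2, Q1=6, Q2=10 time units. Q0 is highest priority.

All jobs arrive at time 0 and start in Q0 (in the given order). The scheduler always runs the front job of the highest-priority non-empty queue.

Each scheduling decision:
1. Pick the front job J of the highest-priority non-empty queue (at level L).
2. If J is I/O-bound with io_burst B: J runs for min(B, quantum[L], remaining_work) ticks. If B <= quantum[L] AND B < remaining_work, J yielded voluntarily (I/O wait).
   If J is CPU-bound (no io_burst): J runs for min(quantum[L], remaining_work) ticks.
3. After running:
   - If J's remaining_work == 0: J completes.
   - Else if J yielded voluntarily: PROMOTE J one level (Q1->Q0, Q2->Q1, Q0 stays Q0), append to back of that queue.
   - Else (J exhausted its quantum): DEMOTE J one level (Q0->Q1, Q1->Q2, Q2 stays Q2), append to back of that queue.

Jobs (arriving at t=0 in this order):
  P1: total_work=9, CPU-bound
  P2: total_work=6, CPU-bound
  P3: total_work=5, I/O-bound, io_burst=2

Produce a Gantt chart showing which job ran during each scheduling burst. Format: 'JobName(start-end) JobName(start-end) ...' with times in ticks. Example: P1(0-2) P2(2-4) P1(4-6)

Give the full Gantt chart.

Answer: P1(0-2) P2(2-4) P3(4-6) P3(6-8) P3(8-9) P1(9-15) P2(15-19) P1(19-20)

Derivation:
t=0-2: P1@Q0 runs 2, rem=7, quantum used, demote→Q1. Q0=[P2,P3] Q1=[P1] Q2=[]
t=2-4: P2@Q0 runs 2, rem=4, quantum used, demote→Q1. Q0=[P3] Q1=[P1,P2] Q2=[]
t=4-6: P3@Q0 runs 2, rem=3, I/O yield, promote→Q0. Q0=[P3] Q1=[P1,P2] Q2=[]
t=6-8: P3@Q0 runs 2, rem=1, I/O yield, promote→Q0. Q0=[P3] Q1=[P1,P2] Q2=[]
t=8-9: P3@Q0 runs 1, rem=0, completes. Q0=[] Q1=[P1,P2] Q2=[]
t=9-15: P1@Q1 runs 6, rem=1, quantum used, demote→Q2. Q0=[] Q1=[P2] Q2=[P1]
t=15-19: P2@Q1 runs 4, rem=0, completes. Q0=[] Q1=[] Q2=[P1]
t=19-20: P1@Q2 runs 1, rem=0, completes. Q0=[] Q1=[] Q2=[]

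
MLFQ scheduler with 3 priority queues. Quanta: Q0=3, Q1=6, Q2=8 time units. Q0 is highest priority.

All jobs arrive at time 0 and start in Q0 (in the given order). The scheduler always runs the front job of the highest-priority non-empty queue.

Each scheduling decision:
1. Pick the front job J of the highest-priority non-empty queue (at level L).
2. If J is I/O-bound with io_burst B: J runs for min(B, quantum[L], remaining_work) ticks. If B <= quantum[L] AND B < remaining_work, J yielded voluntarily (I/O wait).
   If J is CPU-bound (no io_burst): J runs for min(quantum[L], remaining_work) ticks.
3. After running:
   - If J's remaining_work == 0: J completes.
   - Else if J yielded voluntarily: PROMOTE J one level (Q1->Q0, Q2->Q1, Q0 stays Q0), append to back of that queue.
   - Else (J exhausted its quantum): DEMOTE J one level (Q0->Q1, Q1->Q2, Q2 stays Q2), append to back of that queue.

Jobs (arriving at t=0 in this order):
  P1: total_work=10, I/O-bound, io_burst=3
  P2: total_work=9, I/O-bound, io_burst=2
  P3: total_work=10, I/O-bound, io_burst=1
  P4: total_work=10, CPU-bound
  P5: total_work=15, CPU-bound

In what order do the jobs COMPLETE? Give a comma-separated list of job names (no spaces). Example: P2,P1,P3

Answer: P1,P2,P3,P4,P5

Derivation:
t=0-3: P1@Q0 runs 3, rem=7, I/O yield, promote→Q0. Q0=[P2,P3,P4,P5,P1] Q1=[] Q2=[]
t=3-5: P2@Q0 runs 2, rem=7, I/O yield, promote→Q0. Q0=[P3,P4,P5,P1,P2] Q1=[] Q2=[]
t=5-6: P3@Q0 runs 1, rem=9, I/O yield, promote→Q0. Q0=[P4,P5,P1,P2,P3] Q1=[] Q2=[]
t=6-9: P4@Q0 runs 3, rem=7, quantum used, demote→Q1. Q0=[P5,P1,P2,P3] Q1=[P4] Q2=[]
t=9-12: P5@Q0 runs 3, rem=12, quantum used, demote→Q1. Q0=[P1,P2,P3] Q1=[P4,P5] Q2=[]
t=12-15: P1@Q0 runs 3, rem=4, I/O yield, promote→Q0. Q0=[P2,P3,P1] Q1=[P4,P5] Q2=[]
t=15-17: P2@Q0 runs 2, rem=5, I/O yield, promote→Q0. Q0=[P3,P1,P2] Q1=[P4,P5] Q2=[]
t=17-18: P3@Q0 runs 1, rem=8, I/O yield, promote→Q0. Q0=[P1,P2,P3] Q1=[P4,P5] Q2=[]
t=18-21: P1@Q0 runs 3, rem=1, I/O yield, promote→Q0. Q0=[P2,P3,P1] Q1=[P4,P5] Q2=[]
t=21-23: P2@Q0 runs 2, rem=3, I/O yield, promote→Q0. Q0=[P3,P1,P2] Q1=[P4,P5] Q2=[]
t=23-24: P3@Q0 runs 1, rem=7, I/O yield, promote→Q0. Q0=[P1,P2,P3] Q1=[P4,P5] Q2=[]
t=24-25: P1@Q0 runs 1, rem=0, completes. Q0=[P2,P3] Q1=[P4,P5] Q2=[]
t=25-27: P2@Q0 runs 2, rem=1, I/O yield, promote→Q0. Q0=[P3,P2] Q1=[P4,P5] Q2=[]
t=27-28: P3@Q0 runs 1, rem=6, I/O yield, promote→Q0. Q0=[P2,P3] Q1=[P4,P5] Q2=[]
t=28-29: P2@Q0 runs 1, rem=0, completes. Q0=[P3] Q1=[P4,P5] Q2=[]
t=29-30: P3@Q0 runs 1, rem=5, I/O yield, promote→Q0. Q0=[P3] Q1=[P4,P5] Q2=[]
t=30-31: P3@Q0 runs 1, rem=4, I/O yield, promote→Q0. Q0=[P3] Q1=[P4,P5] Q2=[]
t=31-32: P3@Q0 runs 1, rem=3, I/O yield, promote→Q0. Q0=[P3] Q1=[P4,P5] Q2=[]
t=32-33: P3@Q0 runs 1, rem=2, I/O yield, promote→Q0. Q0=[P3] Q1=[P4,P5] Q2=[]
t=33-34: P3@Q0 runs 1, rem=1, I/O yield, promote→Q0. Q0=[P3] Q1=[P4,P5] Q2=[]
t=34-35: P3@Q0 runs 1, rem=0, completes. Q0=[] Q1=[P4,P5] Q2=[]
t=35-41: P4@Q1 runs 6, rem=1, quantum used, demote→Q2. Q0=[] Q1=[P5] Q2=[P4]
t=41-47: P5@Q1 runs 6, rem=6, quantum used, demote→Q2. Q0=[] Q1=[] Q2=[P4,P5]
t=47-48: P4@Q2 runs 1, rem=0, completes. Q0=[] Q1=[] Q2=[P5]
t=48-54: P5@Q2 runs 6, rem=0, completes. Q0=[] Q1=[] Q2=[]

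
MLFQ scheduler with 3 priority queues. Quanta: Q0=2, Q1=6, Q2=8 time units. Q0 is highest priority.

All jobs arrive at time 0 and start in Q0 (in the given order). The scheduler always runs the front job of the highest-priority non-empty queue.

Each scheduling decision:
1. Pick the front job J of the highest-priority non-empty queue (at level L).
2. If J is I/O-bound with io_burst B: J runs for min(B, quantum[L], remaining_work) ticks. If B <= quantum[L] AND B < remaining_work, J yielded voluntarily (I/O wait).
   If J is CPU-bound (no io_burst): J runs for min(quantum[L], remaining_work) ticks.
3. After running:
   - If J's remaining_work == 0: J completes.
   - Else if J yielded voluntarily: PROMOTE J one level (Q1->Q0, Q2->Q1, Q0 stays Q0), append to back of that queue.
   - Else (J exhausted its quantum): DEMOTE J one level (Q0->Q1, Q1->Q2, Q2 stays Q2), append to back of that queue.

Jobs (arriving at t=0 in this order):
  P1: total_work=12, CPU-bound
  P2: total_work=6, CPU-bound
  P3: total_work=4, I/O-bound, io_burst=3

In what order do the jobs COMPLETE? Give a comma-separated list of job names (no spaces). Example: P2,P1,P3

Answer: P2,P3,P1

Derivation:
t=0-2: P1@Q0 runs 2, rem=10, quantum used, demote→Q1. Q0=[P2,P3] Q1=[P1] Q2=[]
t=2-4: P2@Q0 runs 2, rem=4, quantum used, demote→Q1. Q0=[P3] Q1=[P1,P2] Q2=[]
t=4-6: P3@Q0 runs 2, rem=2, quantum used, demote→Q1. Q0=[] Q1=[P1,P2,P3] Q2=[]
t=6-12: P1@Q1 runs 6, rem=4, quantum used, demote→Q2. Q0=[] Q1=[P2,P3] Q2=[P1]
t=12-16: P2@Q1 runs 4, rem=0, completes. Q0=[] Q1=[P3] Q2=[P1]
t=16-18: P3@Q1 runs 2, rem=0, completes. Q0=[] Q1=[] Q2=[P1]
t=18-22: P1@Q2 runs 4, rem=0, completes. Q0=[] Q1=[] Q2=[]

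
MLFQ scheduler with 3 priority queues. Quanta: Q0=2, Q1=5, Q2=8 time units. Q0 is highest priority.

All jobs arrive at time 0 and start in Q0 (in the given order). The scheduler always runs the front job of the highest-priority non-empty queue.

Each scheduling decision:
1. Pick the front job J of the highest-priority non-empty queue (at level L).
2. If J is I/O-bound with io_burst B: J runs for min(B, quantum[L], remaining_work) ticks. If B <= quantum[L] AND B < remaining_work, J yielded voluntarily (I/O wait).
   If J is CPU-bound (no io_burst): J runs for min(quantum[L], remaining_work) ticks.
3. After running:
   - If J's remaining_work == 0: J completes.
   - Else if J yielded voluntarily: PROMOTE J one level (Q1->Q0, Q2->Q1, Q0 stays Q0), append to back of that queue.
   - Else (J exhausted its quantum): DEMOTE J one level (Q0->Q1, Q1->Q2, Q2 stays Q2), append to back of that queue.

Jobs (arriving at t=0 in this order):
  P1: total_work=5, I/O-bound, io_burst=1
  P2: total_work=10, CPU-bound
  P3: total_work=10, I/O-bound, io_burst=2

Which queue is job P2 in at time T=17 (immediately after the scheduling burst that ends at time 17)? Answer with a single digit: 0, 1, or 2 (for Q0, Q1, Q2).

t=0-1: P1@Q0 runs 1, rem=4, I/O yield, promote→Q0. Q0=[P2,P3,P1] Q1=[] Q2=[]
t=1-3: P2@Q0 runs 2, rem=8, quantum used, demote→Q1. Q0=[P3,P1] Q1=[P2] Q2=[]
t=3-5: P3@Q0 runs 2, rem=8, I/O yield, promote→Q0. Q0=[P1,P3] Q1=[P2] Q2=[]
t=5-6: P1@Q0 runs 1, rem=3, I/O yield, promote→Q0. Q0=[P3,P1] Q1=[P2] Q2=[]
t=6-8: P3@Q0 runs 2, rem=6, I/O yield, promote→Q0. Q0=[P1,P3] Q1=[P2] Q2=[]
t=8-9: P1@Q0 runs 1, rem=2, I/O yield, promote→Q0. Q0=[P3,P1] Q1=[P2] Q2=[]
t=9-11: P3@Q0 runs 2, rem=4, I/O yield, promote→Q0. Q0=[P1,P3] Q1=[P2] Q2=[]
t=11-12: P1@Q0 runs 1, rem=1, I/O yield, promote→Q0. Q0=[P3,P1] Q1=[P2] Q2=[]
t=12-14: P3@Q0 runs 2, rem=2, I/O yield, promote→Q0. Q0=[P1,P3] Q1=[P2] Q2=[]
t=14-15: P1@Q0 runs 1, rem=0, completes. Q0=[P3] Q1=[P2] Q2=[]
t=15-17: P3@Q0 runs 2, rem=0, completes. Q0=[] Q1=[P2] Q2=[]
t=17-22: P2@Q1 runs 5, rem=3, quantum used, demote→Q2. Q0=[] Q1=[] Q2=[P2]
t=22-25: P2@Q2 runs 3, rem=0, completes. Q0=[] Q1=[] Q2=[]

Answer: 1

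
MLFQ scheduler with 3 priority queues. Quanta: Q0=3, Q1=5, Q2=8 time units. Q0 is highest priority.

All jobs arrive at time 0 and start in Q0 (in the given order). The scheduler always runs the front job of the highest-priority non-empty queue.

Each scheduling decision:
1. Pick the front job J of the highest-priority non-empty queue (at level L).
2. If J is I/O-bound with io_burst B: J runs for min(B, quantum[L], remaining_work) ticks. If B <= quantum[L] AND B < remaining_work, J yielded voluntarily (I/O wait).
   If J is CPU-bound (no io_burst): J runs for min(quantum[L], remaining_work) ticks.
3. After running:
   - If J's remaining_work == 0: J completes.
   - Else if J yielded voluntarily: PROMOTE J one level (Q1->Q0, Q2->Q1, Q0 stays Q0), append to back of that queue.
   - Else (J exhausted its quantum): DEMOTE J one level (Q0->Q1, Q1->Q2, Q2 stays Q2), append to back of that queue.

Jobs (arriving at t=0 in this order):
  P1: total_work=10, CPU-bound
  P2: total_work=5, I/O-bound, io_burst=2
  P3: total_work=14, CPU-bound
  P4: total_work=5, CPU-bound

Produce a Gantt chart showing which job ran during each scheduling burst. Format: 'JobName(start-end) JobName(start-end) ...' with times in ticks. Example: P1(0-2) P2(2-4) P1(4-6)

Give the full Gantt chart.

Answer: P1(0-3) P2(3-5) P3(5-8) P4(8-11) P2(11-13) P2(13-14) P1(14-19) P3(19-24) P4(24-26) P1(26-28) P3(28-34)

Derivation:
t=0-3: P1@Q0 runs 3, rem=7, quantum used, demote→Q1. Q0=[P2,P3,P4] Q1=[P1] Q2=[]
t=3-5: P2@Q0 runs 2, rem=3, I/O yield, promote→Q0. Q0=[P3,P4,P2] Q1=[P1] Q2=[]
t=5-8: P3@Q0 runs 3, rem=11, quantum used, demote→Q1. Q0=[P4,P2] Q1=[P1,P3] Q2=[]
t=8-11: P4@Q0 runs 3, rem=2, quantum used, demote→Q1. Q0=[P2] Q1=[P1,P3,P4] Q2=[]
t=11-13: P2@Q0 runs 2, rem=1, I/O yield, promote→Q0. Q0=[P2] Q1=[P1,P3,P4] Q2=[]
t=13-14: P2@Q0 runs 1, rem=0, completes. Q0=[] Q1=[P1,P3,P4] Q2=[]
t=14-19: P1@Q1 runs 5, rem=2, quantum used, demote→Q2. Q0=[] Q1=[P3,P4] Q2=[P1]
t=19-24: P3@Q1 runs 5, rem=6, quantum used, demote→Q2. Q0=[] Q1=[P4] Q2=[P1,P3]
t=24-26: P4@Q1 runs 2, rem=0, completes. Q0=[] Q1=[] Q2=[P1,P3]
t=26-28: P1@Q2 runs 2, rem=0, completes. Q0=[] Q1=[] Q2=[P3]
t=28-34: P3@Q2 runs 6, rem=0, completes. Q0=[] Q1=[] Q2=[]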